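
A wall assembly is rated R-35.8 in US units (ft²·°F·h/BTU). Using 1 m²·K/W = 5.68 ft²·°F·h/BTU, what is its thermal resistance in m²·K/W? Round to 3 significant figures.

R_SI = 35.8/5.68 = 6.303

6.30 m²·K/W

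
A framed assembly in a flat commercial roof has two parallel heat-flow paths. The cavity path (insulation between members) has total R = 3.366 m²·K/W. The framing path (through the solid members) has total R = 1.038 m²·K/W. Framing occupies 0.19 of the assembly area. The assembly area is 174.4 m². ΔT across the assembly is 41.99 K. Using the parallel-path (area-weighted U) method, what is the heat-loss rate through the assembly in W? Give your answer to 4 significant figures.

U_eff = 0.81/3.366 + 0.19/1.038 = 0.24064 + 0.18304 = 0.42369
R_eff = 1/U_eff = 2.3602 m²·K/W
Q = 174.4 × 41.99 / 2.3602 = 3102.7 W

3103 W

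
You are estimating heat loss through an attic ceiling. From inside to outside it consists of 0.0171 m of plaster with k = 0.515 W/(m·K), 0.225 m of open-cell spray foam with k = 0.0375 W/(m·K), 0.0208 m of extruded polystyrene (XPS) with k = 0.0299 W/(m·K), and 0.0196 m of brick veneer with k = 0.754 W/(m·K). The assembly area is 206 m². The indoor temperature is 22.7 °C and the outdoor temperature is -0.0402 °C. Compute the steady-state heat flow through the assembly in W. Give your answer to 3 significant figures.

693 W

0.0171/0.515 = 0.0332
0.225/0.0375 = 6
0.0208/0.0299 = 0.6957
0.0196/0.754 = 0.02599
R_total = 0.0332 + 6 + 0.6957 + 0.02599 = 6.755 m²·K/W
Q = A·ΔT/R = 206 × (22.7 − (-0.0402)) / 6.755 = 693.5 W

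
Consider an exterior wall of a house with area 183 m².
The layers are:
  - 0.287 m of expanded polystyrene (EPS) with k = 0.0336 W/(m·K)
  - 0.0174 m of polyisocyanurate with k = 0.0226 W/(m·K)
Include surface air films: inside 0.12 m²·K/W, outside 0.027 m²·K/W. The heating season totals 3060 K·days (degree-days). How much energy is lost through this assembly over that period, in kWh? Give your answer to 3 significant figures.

0.287/0.0336 = 8.542
0.0174/0.0226 = 0.7699
R_total = 0.12 + 8.542 + 0.7699 + 0.027 = 9.459 m²·K/W
E = A × HDD × 24 / R / 1000 = 183 × 3060 × 24 / 9.459 / 1000 = 1421 kWh

1420 kWh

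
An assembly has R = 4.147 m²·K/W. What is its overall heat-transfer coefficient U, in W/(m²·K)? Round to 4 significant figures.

0.2411 W/(m²·K)

U = 1/R = 1/4.147 = 0.24114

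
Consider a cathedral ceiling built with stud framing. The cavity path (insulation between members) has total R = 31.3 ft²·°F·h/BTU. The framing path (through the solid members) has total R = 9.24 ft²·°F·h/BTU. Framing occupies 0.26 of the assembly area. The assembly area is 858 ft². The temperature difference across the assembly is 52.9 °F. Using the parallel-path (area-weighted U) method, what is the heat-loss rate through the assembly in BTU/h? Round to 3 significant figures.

U_eff = 0.74/31.3 + 0.26/9.24 = 0.02364 + 0.02814 = 0.05178
R_eff = 1/U_eff = 19.31 ft²·°F·h/BTU
Q = 858 × 52.9 / 19.31 = 2350 BTU/h

2350 BTU/h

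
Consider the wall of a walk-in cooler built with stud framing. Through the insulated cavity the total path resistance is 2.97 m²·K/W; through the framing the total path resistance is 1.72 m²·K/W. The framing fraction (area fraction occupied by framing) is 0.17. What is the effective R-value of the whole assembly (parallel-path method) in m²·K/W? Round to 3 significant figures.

2.64 m²·K/W

U_eff = 0.83/2.97 + 0.17/1.72 = 0.2795 + 0.09884 = 0.3783
R_eff = 1/U_eff = 2.643 m²·K/W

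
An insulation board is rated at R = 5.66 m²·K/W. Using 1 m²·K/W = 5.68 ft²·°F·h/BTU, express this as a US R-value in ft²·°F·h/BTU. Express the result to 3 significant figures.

R_US = 5.66 × 5.68 = 32.15

32.1 ft²·°F·h/BTU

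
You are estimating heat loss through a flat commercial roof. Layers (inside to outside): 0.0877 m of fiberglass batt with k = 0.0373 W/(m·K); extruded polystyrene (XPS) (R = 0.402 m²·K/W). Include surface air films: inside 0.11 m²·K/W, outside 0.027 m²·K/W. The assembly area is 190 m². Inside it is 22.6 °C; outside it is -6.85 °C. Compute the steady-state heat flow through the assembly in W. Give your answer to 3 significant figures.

0.0877/0.0373 = 2.351
R_total = 0.11 + 2.351 + 0.402 + 0.027 = 2.89 m²·K/W
Q = A·ΔT/R = 190 × (22.6 − (-6.85)) / 2.89 = 1936 W

1940 W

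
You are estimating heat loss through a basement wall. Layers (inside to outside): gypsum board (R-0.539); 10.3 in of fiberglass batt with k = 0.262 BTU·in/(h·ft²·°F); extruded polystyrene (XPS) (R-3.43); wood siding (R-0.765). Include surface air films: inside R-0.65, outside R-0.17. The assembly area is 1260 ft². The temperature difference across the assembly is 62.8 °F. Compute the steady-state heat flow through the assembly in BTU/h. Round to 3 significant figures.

10.3/0.262 = 39.31
R_total = 0.65 + 0.539 + 39.31 + 3.43 + 0.765 + 0.17 = 44.87 ft²·°F·h/BTU
Q = A·ΔT/R = 1260 × 62.8 / 44.87 = 1764 BTU/h

1760 BTU/h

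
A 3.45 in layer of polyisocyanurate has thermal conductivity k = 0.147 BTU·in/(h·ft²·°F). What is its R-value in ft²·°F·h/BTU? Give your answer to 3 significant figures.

R = L/k = 3.45/0.147 = 23.47 ft²·°F·h/BTU

23.5 ft²·°F·h/BTU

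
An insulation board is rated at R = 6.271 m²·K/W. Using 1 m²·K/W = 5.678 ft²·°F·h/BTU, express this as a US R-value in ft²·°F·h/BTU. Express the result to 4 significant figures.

R_US = 6.271 × 5.678 = 35.607

35.61 ft²·°F·h/BTU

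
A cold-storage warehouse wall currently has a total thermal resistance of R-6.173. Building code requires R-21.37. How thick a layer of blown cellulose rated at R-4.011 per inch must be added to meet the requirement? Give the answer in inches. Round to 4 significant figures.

ΔR = 21.37 − 6.173 = 15.197 ft²·°F·h/BTU
L = ΔR / (R/in) = 15.197/4.011 = 3.7888 in

3.789 in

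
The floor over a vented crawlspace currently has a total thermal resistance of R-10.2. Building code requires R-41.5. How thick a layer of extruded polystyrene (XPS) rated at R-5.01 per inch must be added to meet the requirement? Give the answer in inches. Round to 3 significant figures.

ΔR = 41.5 − 10.2 = 31.3 ft²·°F·h/BTU
L = ΔR / (R/in) = 31.3/5.01 = 6.248 in

6.25 in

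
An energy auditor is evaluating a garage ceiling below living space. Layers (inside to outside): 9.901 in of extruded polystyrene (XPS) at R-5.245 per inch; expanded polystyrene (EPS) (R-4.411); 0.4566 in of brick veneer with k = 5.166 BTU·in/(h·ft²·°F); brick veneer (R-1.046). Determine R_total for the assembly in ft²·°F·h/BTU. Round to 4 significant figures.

9.901 × 5.245 = 51.931
0.4566/5.166 = 0.088386
R_total = 51.931 + 4.411 + 0.088386 + 1.046 = 57.476 ft²·°F·h/BTU

57.48 ft²·°F·h/BTU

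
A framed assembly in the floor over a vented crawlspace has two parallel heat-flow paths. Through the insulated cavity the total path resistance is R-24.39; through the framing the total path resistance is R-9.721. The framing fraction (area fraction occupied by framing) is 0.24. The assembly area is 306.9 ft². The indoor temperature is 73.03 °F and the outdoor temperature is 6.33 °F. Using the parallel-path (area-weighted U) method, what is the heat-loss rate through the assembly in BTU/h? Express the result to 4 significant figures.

1143 BTU/h

U_eff = 0.76/24.39 + 0.24/9.721 = 0.03116 + 0.024689 = 0.055849
R_eff = 1/U_eff = 17.905 ft²·°F·h/BTU
Q = 306.9 × (73.03 − 6.33) / 17.905 = 1143.2 BTU/h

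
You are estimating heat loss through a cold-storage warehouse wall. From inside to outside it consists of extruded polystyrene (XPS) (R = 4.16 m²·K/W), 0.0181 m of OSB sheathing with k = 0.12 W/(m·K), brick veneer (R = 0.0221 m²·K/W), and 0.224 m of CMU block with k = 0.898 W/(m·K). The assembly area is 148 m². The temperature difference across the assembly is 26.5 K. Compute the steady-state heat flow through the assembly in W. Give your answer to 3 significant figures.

0.0181/0.12 = 0.1508
0.224/0.898 = 0.2494
R_total = 4.16 + 0.1508 + 0.0221 + 0.2494 = 4.582 m²·K/W
Q = A·ΔT/R = 148 × 26.5 / 4.582 = 855.9 W

856 W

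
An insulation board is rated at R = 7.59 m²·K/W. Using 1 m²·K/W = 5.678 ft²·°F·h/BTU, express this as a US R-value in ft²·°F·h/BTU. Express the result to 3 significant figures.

R_US = 7.59 × 5.678 = 43.1

43.1 ft²·°F·h/BTU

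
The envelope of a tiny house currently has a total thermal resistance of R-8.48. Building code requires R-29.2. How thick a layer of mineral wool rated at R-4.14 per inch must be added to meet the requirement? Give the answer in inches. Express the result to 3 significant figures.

5.00 in

ΔR = 29.2 − 8.48 = 20.72 ft²·°F·h/BTU
L = ΔR / (R/in) = 20.72/4.14 = 5.005 in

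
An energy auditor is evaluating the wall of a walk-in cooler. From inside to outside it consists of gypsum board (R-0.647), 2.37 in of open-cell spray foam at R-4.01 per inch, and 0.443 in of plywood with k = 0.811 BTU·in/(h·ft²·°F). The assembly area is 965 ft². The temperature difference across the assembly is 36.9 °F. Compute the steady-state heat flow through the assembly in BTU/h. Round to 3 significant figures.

3330 BTU/h

2.37 × 4.01 = 9.504
0.443/0.811 = 0.5462
R_total = 0.647 + 9.504 + 0.5462 = 10.7 ft²·°F·h/BTU
Q = A·ΔT/R = 965 × 36.9 / 10.7 = 3329 BTU/h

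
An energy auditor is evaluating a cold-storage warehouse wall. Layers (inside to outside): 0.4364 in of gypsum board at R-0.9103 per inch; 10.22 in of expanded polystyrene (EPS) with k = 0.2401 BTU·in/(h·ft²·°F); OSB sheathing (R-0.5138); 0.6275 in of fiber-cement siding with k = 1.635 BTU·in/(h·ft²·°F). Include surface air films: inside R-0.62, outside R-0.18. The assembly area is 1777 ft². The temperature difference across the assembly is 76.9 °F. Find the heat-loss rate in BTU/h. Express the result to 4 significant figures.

0.4364 × 0.9103 = 0.39725
10.22/0.2401 = 42.566
0.6275/1.635 = 0.38379
R_total = 0.62 + 0.39725 + 42.566 + 0.5138 + 0.38379 + 0.18 = 44.66 ft²·°F·h/BTU
Q = A·ΔT/R = 1777 × 76.9 / 44.66 = 3059.8 BTU/h

3060 BTU/h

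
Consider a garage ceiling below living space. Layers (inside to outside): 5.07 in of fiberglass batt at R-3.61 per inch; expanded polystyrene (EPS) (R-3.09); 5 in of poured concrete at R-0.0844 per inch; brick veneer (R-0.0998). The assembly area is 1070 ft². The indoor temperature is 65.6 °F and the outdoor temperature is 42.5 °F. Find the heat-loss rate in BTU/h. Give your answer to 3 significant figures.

1130 BTU/h

5.07 × 3.61 = 18.3
5 × 0.0844 = 0.422
R_total = 18.3 + 3.09 + 0.422 + 0.0998 = 21.91 ft²·°F·h/BTU
Q = A·ΔT/R = 1070 × (65.6 − 42.5) / 21.91 = 1128 BTU/h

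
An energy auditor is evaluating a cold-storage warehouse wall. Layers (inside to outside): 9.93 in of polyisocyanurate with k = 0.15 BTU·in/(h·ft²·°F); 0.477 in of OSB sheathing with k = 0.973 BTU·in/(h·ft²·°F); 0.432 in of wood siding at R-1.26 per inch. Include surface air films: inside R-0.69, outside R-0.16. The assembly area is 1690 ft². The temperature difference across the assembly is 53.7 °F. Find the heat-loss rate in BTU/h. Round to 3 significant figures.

1330 BTU/h

9.93/0.15 = 66.2
0.477/0.973 = 0.4902
0.432 × 1.26 = 0.5443
R_total = 0.69 + 66.2 + 0.4902 + 0.5443 + 0.16 = 68.08 ft²·°F·h/BTU
Q = A·ΔT/R = 1690 × 53.7 / 68.08 = 1333 BTU/h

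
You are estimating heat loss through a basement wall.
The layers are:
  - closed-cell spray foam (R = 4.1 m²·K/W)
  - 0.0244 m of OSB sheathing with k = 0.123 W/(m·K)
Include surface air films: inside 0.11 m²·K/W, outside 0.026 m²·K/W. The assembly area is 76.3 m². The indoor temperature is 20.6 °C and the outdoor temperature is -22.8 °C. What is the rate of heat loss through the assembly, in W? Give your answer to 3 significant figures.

0.0244/0.123 = 0.1984
R_total = 0.11 + 4.1 + 0.1984 + 0.026 = 4.434 m²·K/W
Q = A·ΔT/R = 76.3 × (20.6 − (-22.8)) / 4.434 = 746.8 W

747 W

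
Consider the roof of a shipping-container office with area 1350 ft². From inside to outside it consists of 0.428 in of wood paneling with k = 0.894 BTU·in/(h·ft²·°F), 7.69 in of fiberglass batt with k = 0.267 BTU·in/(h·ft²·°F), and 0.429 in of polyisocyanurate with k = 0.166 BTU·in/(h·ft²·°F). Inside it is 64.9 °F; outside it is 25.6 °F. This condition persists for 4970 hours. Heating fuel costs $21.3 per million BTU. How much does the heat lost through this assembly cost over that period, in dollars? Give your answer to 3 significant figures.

0.428/0.894 = 0.4787
7.69/0.267 = 28.8
0.429/0.166 = 2.584
R_total = 0.4787 + 28.8 + 2.584 = 31.86 ft²·°F·h/BTU
Q = 1350 × (64.9 − 25.6) / 31.86 = 1665 BTU/h
E = 1665 × 4970 = 8275000 BTU
Cost = 8275000/10⁶ × 21.3 = $176.3

176 dollars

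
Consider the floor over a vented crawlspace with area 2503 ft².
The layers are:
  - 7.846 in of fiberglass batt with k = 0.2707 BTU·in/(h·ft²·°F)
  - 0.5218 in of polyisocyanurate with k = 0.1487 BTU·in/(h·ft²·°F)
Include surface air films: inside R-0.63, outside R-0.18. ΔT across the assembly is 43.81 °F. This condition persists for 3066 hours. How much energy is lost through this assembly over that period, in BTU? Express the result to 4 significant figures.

7.846/0.2707 = 28.984
0.5218/0.1487 = 3.5091
R_total = 0.63 + 28.984 + 3.5091 + 0.18 = 33.303 ft²·°F·h/BTU
Q = 2503 × 43.81 / 33.303 = 3292.7 BTU/h
E = 3292.7 × 3066 = 10095000 BTU

10100000 BTU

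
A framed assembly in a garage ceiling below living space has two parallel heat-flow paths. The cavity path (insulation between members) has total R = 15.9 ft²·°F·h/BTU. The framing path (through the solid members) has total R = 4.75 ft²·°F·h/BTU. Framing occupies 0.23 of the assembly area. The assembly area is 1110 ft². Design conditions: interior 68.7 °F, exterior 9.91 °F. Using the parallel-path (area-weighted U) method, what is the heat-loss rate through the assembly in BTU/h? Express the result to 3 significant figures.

6320 BTU/h

U_eff = 0.77/15.9 + 0.23/4.75 = 0.04843 + 0.04842 = 0.09685
R_eff = 1/U_eff = 10.33 ft²·°F·h/BTU
Q = 1110 × (68.7 − 9.91) / 10.33 = 6320 BTU/h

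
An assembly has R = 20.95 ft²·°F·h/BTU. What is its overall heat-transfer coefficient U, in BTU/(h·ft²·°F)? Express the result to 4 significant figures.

U = 1/R = 1/20.95 = 0.047733

0.04773 BTU/(h·ft²·°F)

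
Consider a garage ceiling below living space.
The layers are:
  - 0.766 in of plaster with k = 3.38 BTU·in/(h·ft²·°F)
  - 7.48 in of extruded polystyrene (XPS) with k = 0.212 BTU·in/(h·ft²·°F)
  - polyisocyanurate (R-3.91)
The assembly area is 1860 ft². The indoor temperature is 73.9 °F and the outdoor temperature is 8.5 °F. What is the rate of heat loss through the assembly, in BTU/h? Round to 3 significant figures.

0.766/3.38 = 0.2266
7.48/0.212 = 35.28
R_total = 0.2266 + 35.28 + 3.91 = 39.42 ft²·°F·h/BTU
Q = A·ΔT/R = 1860 × (73.9 − 8.5) / 39.42 = 3086 BTU/h

3090 BTU/h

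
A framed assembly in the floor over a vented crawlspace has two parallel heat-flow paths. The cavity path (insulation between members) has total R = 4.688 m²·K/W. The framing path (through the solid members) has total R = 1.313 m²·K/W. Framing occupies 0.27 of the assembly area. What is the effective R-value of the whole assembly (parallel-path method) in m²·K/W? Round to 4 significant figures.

U_eff = 0.73/4.688 + 0.27/1.313 = 0.15572 + 0.20564 = 0.36135
R_eff = 1/U_eff = 2.7674 m²·K/W

2.767 m²·K/W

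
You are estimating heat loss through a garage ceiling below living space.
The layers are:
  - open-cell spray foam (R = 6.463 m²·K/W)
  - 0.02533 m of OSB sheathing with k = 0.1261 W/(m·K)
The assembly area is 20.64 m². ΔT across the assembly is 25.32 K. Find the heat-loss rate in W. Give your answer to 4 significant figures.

0.02533/0.1261 = 0.20087
R_total = 6.463 + 0.20087 = 6.6639 m²·K/W
Q = A·ΔT/R = 20.64 × 25.32 / 6.6639 = 78.424 W

78.42 W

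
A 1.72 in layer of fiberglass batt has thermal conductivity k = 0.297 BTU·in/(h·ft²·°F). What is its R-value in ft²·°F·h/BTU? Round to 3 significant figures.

5.79 ft²·°F·h/BTU

R = L/k = 1.72/0.297 = 5.791 ft²·°F·h/BTU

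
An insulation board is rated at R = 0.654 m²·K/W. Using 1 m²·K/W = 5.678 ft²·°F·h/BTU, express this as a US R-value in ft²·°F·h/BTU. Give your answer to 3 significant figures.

R_US = 0.654 × 5.678 = 3.713

3.71 ft²·°F·h/BTU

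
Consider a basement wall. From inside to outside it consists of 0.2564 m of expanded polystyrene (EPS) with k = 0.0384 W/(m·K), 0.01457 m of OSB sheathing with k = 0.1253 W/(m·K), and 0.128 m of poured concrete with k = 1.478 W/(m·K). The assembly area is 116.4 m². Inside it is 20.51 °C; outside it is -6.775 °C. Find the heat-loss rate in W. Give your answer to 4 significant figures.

0.2564/0.0384 = 6.6771
0.01457/0.1253 = 0.11628
0.128/1.478 = 0.086604
R_total = 6.6771 + 0.11628 + 0.086604 = 6.88 m²·K/W
Q = A·ΔT/R = 116.4 × (20.51 − (-6.775)) / 6.88 = 461.63 W

461.6 W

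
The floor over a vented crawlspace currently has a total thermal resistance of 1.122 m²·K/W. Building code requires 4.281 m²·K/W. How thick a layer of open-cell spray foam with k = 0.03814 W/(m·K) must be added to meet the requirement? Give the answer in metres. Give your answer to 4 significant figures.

0.1205 m

ΔR = 4.281 − 1.122 = 3.159 m²·K/W
L = ΔR × k = 3.159 × 0.03814 = 0.12048 m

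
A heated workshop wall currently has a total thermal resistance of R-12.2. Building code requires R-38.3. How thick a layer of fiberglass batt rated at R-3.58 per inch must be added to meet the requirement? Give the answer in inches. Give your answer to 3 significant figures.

ΔR = 38.3 − 12.2 = 26.1 ft²·°F·h/BTU
L = ΔR / (R/in) = 26.1/3.58 = 7.291 in

7.29 in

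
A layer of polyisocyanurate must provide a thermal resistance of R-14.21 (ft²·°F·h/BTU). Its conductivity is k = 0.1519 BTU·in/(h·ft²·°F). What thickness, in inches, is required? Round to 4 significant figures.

L = R × k = 14.21 × 0.1519 = 2.1585 in

2.158 in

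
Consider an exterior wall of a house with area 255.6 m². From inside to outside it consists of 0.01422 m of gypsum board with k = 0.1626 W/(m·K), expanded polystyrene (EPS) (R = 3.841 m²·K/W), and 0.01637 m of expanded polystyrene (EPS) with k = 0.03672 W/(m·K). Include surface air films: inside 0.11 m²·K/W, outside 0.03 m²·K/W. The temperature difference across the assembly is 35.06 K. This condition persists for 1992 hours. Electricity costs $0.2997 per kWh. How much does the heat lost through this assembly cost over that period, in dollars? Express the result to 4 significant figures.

1185 dollars

0.01422/0.1626 = 0.087454
0.01637/0.03672 = 0.44581
R_total = 0.11 + 0.087454 + 3.841 + 0.44581 + 0.03 = 4.5143 m²·K/W
Q = 255.6 × 35.06 / 4.5143 = 1985.1 W
E = 1985.1 W × 1992 h / 1000 = 3954.4 kWh
Cost = 3954.4 × 0.2997 = $1185.1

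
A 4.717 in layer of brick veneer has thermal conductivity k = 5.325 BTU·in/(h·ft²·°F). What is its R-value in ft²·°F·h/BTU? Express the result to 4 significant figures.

R = L/k = 4.717/5.325 = 0.88582 ft²·°F·h/BTU

0.8858 ft²·°F·h/BTU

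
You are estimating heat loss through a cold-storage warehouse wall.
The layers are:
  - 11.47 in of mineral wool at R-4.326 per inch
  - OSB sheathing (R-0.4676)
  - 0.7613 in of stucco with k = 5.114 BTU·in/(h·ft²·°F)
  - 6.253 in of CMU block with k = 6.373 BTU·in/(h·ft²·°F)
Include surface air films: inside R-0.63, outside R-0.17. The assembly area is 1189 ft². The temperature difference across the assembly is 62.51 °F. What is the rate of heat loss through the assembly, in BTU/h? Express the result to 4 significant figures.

1429 BTU/h

11.47 × 4.326 = 49.619
0.7613/5.114 = 0.14887
6.253/6.373 = 0.98117
R_total = 0.63 + 49.619 + 0.4676 + 0.14887 + 0.98117 + 0.17 = 52.017 ft²·°F·h/BTU
Q = A·ΔT/R = 1189 × 62.51 / 52.017 = 1428.9 BTU/h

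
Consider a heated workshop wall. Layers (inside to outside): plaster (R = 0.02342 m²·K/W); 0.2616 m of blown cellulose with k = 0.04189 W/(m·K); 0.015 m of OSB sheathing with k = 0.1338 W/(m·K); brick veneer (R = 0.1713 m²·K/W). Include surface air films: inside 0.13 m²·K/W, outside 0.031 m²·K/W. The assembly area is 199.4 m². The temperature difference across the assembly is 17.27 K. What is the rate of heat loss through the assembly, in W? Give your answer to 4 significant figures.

0.2616/0.04189 = 6.2449
0.015/0.1338 = 0.11211
R_total = 0.13 + 0.02342 + 6.2449 + 0.11211 + 0.1713 + 0.031 = 6.7128 m²·K/W
Q = A·ΔT/R = 199.4 × 17.27 / 6.7128 = 513 W

513.0 W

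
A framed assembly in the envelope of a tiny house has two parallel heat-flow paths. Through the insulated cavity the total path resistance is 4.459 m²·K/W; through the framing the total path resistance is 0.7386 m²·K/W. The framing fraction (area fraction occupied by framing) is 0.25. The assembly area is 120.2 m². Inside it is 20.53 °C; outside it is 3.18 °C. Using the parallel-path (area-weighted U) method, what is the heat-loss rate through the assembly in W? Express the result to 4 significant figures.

U_eff = 0.75/4.459 + 0.25/0.7386 = 0.1682 + 0.33848 = 0.50668
R_eff = 1/U_eff = 1.9736 m²·K/W
Q = 120.2 × (20.53 − 3.18) / 1.9736 = 1056.7 W

1057 W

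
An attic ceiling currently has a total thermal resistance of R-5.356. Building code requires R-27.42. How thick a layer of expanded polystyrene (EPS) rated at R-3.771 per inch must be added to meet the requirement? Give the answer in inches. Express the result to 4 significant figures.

5.851 in

ΔR = 27.42 − 5.356 = 22.064 ft²·°F·h/BTU
L = ΔR / (R/in) = 22.064/3.771 = 5.851 in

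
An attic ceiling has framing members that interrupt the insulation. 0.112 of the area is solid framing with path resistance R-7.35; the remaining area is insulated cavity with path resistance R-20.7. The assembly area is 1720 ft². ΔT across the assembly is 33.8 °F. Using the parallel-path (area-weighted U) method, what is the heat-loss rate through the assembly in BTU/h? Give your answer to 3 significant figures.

U_eff = 0.888/20.7 + 0.112/7.35 = 0.0429 + 0.01524 = 0.05814
R_eff = 1/U_eff = 17.2 ft²·°F·h/BTU
Q = 1720 × 33.8 / 17.2 = 3380 BTU/h

3380 BTU/h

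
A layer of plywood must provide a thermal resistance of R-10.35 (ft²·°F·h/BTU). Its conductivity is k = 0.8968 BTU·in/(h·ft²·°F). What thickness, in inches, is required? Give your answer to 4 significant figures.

9.282 in

L = R × k = 10.35 × 0.8968 = 9.2819 in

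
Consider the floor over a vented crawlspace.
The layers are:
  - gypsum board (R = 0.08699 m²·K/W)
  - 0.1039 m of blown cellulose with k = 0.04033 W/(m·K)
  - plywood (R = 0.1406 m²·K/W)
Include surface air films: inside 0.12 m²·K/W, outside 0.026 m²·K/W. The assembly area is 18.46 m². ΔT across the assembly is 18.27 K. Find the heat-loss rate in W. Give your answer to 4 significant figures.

0.1039/0.04033 = 2.5762
R_total = 0.12 + 0.08699 + 2.5762 + 0.1406 + 0.026 = 2.9498 m²·K/W
Q = A·ΔT/R = 18.46 × 18.27 / 2.9498 = 114.33 W

114.3 W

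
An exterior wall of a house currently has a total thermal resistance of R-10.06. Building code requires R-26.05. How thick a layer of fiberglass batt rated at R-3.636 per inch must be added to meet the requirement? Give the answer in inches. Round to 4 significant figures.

ΔR = 26.05 − 10.06 = 15.99 ft²·°F·h/BTU
L = ΔR / (R/in) = 15.99/3.636 = 4.3977 in

4.398 in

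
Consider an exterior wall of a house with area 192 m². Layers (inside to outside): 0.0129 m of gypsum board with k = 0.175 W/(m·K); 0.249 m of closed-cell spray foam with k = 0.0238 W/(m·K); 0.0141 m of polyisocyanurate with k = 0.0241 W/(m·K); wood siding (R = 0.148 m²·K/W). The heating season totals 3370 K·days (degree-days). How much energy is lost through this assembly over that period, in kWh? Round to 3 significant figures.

0.0129/0.175 = 0.07371
0.249/0.0238 = 10.46
0.0141/0.0241 = 0.5851
R_total = 0.07371 + 10.46 + 0.5851 + 0.148 = 11.27 m²·K/W
E = A × HDD × 24 / R / 1000 = 192 × 3370 × 24 / 11.27 / 1000 = 1378 kWh

1380 kWh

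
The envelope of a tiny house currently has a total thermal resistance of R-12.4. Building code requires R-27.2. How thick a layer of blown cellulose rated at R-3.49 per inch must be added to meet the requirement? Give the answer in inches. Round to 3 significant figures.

4.24 in

ΔR = 27.2 − 12.4 = 14.8 ft²·°F·h/BTU
L = ΔR / (R/in) = 14.8/3.49 = 4.241 in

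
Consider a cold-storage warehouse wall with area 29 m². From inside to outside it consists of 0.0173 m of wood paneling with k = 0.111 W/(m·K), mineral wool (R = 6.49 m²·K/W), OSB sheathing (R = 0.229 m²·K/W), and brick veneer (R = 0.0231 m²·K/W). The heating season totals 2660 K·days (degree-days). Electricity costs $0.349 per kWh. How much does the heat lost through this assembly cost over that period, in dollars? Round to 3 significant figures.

0.0173/0.111 = 0.1559
R_total = 0.1559 + 6.49 + 0.229 + 0.0231 = 6.898 m²·K/W
E = A × HDD × 24 / R / 1000 = 29 × 2660 × 24 / 6.898 / 1000 = 268.4 kWh
Cost = 268.4 × 0.349 = $93.67

93.7 dollars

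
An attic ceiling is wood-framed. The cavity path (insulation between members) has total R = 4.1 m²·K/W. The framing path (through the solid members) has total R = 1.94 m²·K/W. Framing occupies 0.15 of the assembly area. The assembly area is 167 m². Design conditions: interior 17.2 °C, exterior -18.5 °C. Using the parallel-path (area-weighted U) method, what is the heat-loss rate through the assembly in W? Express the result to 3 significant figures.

U_eff = 0.85/4.1 + 0.15/1.94 = 0.2073 + 0.07732 = 0.2846
R_eff = 1/U_eff = 3.513 m²·K/W
Q = 167 × (17.2 − (-18.5)) / 3.513 = 1697 W

1700 W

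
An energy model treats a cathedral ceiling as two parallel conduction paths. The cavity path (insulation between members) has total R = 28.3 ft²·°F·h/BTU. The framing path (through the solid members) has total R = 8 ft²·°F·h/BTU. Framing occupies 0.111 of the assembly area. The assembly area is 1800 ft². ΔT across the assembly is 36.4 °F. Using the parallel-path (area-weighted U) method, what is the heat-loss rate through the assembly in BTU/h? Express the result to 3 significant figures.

2970 BTU/h

U_eff = 0.889/28.3 + 0.111/8 = 0.03141 + 0.01388 = 0.04529
R_eff = 1/U_eff = 22.08 ft²·°F·h/BTU
Q = 1800 × 36.4 / 22.08 = 2967 BTU/h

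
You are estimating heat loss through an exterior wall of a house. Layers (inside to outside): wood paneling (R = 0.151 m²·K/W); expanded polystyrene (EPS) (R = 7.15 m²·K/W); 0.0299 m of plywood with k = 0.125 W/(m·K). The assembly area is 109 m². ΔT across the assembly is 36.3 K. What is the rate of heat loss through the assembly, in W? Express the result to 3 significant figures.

525 W

0.0299/0.125 = 0.2392
R_total = 0.151 + 7.15 + 0.2392 = 7.54 m²·K/W
Q = A·ΔT/R = 109 × 36.3 / 7.54 = 524.7 W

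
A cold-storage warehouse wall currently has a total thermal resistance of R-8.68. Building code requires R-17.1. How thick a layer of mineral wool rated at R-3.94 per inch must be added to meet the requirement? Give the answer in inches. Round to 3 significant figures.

2.14 in

ΔR = 17.1 − 8.68 = 8.42 ft²·°F·h/BTU
L = ΔR / (R/in) = 8.42/3.94 = 2.137 in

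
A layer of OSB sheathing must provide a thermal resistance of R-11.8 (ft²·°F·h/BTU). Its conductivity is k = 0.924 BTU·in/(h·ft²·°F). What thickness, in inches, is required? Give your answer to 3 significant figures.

L = R × k = 11.8 × 0.924 = 10.9 in

10.9 in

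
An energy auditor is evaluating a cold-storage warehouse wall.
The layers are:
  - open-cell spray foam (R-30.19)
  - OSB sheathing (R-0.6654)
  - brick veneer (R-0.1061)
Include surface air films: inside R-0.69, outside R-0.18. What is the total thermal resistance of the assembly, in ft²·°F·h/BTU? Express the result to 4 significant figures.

R_total = 0.69 + 30.19 + 0.6654 + 0.1061 + 0.18 = 31.832 ft²·°F·h/BTU

31.83 ft²·°F·h/BTU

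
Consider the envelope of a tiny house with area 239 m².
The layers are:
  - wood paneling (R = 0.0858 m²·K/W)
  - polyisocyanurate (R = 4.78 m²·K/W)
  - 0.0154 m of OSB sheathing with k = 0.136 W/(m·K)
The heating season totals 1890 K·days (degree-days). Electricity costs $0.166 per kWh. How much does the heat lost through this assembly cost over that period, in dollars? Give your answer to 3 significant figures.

0.0154/0.136 = 0.1132
R_total = 0.0858 + 4.78 + 0.1132 = 4.979 m²·K/W
E = A × HDD × 24 / R / 1000 = 239 × 1890 × 24 / 4.979 / 1000 = 2177 kWh
Cost = 2177 × 0.166 = $361.4

361 dollars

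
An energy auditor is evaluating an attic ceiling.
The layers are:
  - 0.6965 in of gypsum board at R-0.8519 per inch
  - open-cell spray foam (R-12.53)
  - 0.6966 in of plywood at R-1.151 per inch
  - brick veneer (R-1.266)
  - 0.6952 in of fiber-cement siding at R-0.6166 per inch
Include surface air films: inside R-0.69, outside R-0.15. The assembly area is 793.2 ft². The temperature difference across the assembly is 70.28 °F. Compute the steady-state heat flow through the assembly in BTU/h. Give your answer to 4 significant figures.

0.6965 × 0.8519 = 0.59335
0.6966 × 1.151 = 0.80179
0.6952 × 0.6166 = 0.42866
R_total = 0.69 + 0.59335 + 12.53 + 0.80179 + 1.266 + 0.42866 + 0.15 = 16.46 ft²·°F·h/BTU
Q = A·ΔT/R = 793.2 × 70.28 / 16.46 = 3386.8 BTU/h

3387 BTU/h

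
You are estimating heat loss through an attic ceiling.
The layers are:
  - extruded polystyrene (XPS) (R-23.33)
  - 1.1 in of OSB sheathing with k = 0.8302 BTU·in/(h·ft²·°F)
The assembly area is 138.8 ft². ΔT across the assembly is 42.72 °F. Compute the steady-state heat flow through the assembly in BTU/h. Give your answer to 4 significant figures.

1.1/0.8302 = 1.325
R_total = 23.33 + 1.325 = 24.655 ft²·°F·h/BTU
Q = A·ΔT/R = 138.8 × 42.72 / 24.655 = 240.5 BTU/h

240.5 BTU/h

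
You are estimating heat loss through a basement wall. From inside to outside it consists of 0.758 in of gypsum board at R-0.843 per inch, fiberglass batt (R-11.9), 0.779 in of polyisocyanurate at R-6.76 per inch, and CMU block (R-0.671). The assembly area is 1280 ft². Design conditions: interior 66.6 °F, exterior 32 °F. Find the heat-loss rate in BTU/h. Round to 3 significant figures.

2400 BTU/h

0.758 × 0.843 = 0.639
0.779 × 6.76 = 5.266
R_total = 0.639 + 11.9 + 5.266 + 0.671 = 18.48 ft²·°F·h/BTU
Q = A·ΔT/R = 1280 × (66.6 − 32) / 18.48 = 2397 BTU/h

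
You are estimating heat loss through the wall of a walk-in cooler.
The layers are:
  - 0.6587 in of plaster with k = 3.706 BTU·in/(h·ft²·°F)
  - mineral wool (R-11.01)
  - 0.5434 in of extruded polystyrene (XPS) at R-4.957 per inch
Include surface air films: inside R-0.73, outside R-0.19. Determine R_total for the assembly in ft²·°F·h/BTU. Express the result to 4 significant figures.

0.6587/3.706 = 0.17774
0.5434 × 4.957 = 2.6936
R_total = 0.73 + 0.17774 + 11.01 + 2.6936 + 0.19 = 14.801 ft²·°F·h/BTU

14.80 ft²·°F·h/BTU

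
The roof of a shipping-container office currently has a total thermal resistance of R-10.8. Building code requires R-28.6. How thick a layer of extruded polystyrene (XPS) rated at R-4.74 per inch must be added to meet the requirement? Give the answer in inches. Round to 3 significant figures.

ΔR = 28.6 − 10.8 = 17.8 ft²·°F·h/BTU
L = ΔR / (R/in) = 17.8/4.74 = 3.755 in

3.76 in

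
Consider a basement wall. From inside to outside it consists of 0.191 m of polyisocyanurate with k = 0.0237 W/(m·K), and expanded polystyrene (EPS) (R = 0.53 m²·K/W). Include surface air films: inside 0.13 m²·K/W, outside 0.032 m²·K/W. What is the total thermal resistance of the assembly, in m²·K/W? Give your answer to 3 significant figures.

8.75 m²·K/W

0.191/0.0237 = 8.059
R_total = 0.13 + 8.059 + 0.53 + 0.032 = 8.751 m²·K/W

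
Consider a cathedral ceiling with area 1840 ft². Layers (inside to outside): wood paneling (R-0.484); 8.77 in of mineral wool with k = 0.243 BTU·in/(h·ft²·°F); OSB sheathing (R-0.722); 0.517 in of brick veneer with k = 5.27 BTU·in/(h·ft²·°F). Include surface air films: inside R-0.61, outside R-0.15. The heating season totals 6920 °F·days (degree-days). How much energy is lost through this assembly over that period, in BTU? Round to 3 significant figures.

8010000 BTU

8.77/0.243 = 36.09
0.517/5.27 = 0.0981
R_total = 0.61 + 0.484 + 36.09 + 0.722 + 0.0981 + 0.15 = 38.15 ft²·°F·h/BTU
E = A × HDD × 24 / R = 1840 × 6920 × 24 / 38.15 = 8009000 BTU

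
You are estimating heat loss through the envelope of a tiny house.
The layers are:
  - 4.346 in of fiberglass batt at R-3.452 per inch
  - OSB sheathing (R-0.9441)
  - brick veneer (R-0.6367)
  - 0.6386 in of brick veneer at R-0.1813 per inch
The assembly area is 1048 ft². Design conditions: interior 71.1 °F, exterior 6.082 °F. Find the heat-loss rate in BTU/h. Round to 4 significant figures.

4080 BTU/h

4.346 × 3.452 = 15.002
0.6386 × 0.1813 = 0.11578
R_total = 15.002 + 0.9441 + 0.6367 + 0.11578 = 16.699 ft²·°F·h/BTU
Q = A·ΔT/R = 1048 × (71.1 − 6.082) / 16.699 = 4080.4 BTU/h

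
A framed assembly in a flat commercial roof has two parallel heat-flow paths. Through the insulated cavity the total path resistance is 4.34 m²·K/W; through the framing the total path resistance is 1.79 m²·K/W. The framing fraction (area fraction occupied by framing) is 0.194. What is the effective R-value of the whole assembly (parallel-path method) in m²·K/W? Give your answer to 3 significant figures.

U_eff = 0.806/4.34 + 0.194/1.79 = 0.1857 + 0.1084 = 0.2941
R_eff = 1/U_eff = 3.4 m²·K/W

3.40 m²·K/W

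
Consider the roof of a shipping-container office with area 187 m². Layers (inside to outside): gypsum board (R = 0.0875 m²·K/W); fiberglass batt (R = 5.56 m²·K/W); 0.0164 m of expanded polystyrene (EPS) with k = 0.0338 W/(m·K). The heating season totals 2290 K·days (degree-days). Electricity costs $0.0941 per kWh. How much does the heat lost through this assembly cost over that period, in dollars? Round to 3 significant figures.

0.0164/0.0338 = 0.4852
R_total = 0.0875 + 5.56 + 0.4852 = 6.133 m²·K/W
E = A × HDD × 24 / R / 1000 = 187 × 2290 × 24 / 6.133 / 1000 = 1676 kWh
Cost = 1676 × 0.0941 = $157.7

158 dollars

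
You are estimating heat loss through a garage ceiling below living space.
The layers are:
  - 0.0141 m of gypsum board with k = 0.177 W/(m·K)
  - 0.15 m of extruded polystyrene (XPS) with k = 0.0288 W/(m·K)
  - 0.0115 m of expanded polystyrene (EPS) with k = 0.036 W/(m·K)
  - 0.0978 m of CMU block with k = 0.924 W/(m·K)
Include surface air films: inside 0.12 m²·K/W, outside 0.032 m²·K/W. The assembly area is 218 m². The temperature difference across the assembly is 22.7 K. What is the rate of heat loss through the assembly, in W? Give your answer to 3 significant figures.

0.0141/0.177 = 0.07966
0.15/0.0288 = 5.208
0.0115/0.036 = 0.3194
0.0978/0.924 = 0.1058
R_total = 0.12 + 0.07966 + 5.208 + 0.3194 + 0.1058 + 0.032 = 5.865 m²·K/W
Q = A·ΔT/R = 218 × 22.7 / 5.865 = 843.7 W

844 W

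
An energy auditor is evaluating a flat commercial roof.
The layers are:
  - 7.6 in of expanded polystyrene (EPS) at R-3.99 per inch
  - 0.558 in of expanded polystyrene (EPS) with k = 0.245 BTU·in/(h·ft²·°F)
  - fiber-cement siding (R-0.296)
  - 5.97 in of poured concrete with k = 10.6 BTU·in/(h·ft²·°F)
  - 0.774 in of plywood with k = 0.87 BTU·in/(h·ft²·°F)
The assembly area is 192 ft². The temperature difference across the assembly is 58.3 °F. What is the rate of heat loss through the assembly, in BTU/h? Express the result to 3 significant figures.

326 BTU/h

7.6 × 3.99 = 30.32
0.558/0.245 = 2.278
5.97/10.6 = 0.5632
0.774/0.87 = 0.8897
R_total = 30.32 + 2.278 + 0.296 + 0.5632 + 0.8897 = 34.35 ft²·°F·h/BTU
Q = A·ΔT/R = 192 × 58.3 / 34.35 = 325.9 BTU/h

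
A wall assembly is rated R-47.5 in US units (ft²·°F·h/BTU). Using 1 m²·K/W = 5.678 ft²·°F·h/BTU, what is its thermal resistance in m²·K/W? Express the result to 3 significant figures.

8.37 m²·K/W

R_SI = 47.5/5.678 = 8.366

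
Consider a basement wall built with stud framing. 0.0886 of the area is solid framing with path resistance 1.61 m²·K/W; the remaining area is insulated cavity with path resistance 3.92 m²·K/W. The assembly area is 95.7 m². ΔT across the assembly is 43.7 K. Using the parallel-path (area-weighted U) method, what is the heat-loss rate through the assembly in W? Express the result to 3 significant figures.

1200 W

U_eff = 0.9114/3.92 + 0.0886/1.61 = 0.2325 + 0.05503 = 0.2875
R_eff = 1/U_eff = 3.478 m²·K/W
Q = 95.7 × 43.7 / 3.478 = 1202 W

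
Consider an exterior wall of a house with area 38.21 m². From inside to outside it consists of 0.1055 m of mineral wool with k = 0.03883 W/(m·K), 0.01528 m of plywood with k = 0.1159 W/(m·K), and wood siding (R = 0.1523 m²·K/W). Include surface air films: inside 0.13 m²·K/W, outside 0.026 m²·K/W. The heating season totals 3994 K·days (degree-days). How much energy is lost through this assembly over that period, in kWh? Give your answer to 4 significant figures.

1160 kWh

0.1055/0.03883 = 2.717
0.01528/0.1159 = 0.13184
R_total = 0.13 + 2.717 + 0.13184 + 0.1523 + 0.026 = 3.1571 m²·K/W
E = A × HDD × 24 / R / 1000 = 38.21 × 3994 × 24 / 3.1571 / 1000 = 1160.1 kWh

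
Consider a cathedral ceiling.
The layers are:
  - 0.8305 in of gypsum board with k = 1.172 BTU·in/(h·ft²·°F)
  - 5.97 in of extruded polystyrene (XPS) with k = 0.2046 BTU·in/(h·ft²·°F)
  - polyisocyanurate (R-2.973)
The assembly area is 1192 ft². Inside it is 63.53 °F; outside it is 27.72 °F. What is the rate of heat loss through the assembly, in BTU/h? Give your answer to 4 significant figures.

0.8305/1.172 = 0.70862
5.97/0.2046 = 29.179
R_total = 0.70862 + 29.179 + 2.973 = 32.861 ft²·°F·h/BTU
Q = A·ΔT/R = 1192 × (63.53 − 27.72) / 32.861 = 1299 BTU/h

1299 BTU/h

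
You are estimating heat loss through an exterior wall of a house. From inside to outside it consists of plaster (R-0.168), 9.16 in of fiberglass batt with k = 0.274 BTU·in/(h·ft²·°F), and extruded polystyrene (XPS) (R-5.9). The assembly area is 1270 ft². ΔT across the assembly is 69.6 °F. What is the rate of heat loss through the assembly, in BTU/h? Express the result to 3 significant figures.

9.16/0.274 = 33.43
R_total = 0.168 + 33.43 + 5.9 = 39.5 ft²·°F·h/BTU
Q = A·ΔT/R = 1270 × 69.6 / 39.5 = 2238 BTU/h

2240 BTU/h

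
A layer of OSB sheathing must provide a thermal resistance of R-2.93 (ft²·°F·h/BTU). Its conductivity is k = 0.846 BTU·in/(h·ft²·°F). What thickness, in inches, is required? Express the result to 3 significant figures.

L = R × k = 2.93 × 0.846 = 2.479 in

2.48 in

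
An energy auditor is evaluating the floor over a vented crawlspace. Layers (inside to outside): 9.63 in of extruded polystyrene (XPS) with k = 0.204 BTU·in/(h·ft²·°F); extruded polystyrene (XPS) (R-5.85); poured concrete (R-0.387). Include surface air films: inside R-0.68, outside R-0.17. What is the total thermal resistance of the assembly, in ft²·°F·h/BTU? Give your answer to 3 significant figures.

54.3 ft²·°F·h/BTU

9.63/0.204 = 47.21
R_total = 0.68 + 47.21 + 5.85 + 0.387 + 0.17 = 54.29 ft²·°F·h/BTU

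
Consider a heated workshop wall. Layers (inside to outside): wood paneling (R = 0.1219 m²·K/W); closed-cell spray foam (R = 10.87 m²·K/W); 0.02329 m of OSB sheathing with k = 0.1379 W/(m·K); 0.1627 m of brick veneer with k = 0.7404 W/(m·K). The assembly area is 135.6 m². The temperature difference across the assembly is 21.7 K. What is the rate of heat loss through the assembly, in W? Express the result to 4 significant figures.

258.6 W

0.02329/0.1379 = 0.16889
0.1627/0.7404 = 0.21975
R_total = 0.1219 + 10.87 + 0.16889 + 0.21975 = 11.381 m²·K/W
Q = A·ΔT/R = 135.6 × 21.7 / 11.381 = 258.56 W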